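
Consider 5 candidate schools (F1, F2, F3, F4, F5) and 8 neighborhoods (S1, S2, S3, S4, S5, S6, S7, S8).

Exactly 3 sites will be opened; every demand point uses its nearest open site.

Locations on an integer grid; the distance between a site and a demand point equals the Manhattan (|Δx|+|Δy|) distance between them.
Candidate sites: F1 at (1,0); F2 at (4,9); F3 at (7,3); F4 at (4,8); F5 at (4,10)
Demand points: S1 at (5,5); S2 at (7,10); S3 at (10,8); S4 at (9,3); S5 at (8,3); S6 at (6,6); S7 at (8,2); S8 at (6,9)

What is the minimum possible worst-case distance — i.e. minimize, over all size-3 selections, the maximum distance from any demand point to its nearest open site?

Open {F1, F3, F4}.
  Farthest demand point is S3 at distance 6 (to F4); all others are ≤ 6.
With {F2, F3, F4} the worst case is 6.
With {F3, F4, F5} the worst case is 6.
No size-3 selection achieves below 6.

6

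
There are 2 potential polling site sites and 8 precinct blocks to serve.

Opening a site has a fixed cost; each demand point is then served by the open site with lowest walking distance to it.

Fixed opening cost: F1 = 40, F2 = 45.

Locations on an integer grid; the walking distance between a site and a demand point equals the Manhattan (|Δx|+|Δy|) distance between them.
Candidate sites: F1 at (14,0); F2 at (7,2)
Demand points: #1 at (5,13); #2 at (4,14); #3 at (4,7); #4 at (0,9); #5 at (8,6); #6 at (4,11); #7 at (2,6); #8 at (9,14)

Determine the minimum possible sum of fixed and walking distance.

Open {F2}: assign each demand point to its cheapest open site.
  #1→F2 13, #2→F2 15, #3→F2 8, #4→F2 14, #5→F2 5, #6→F2 12, #7→F2 9, #8→F2 14
  walking distance 90, fixed 45 → total 135.
Compare {F1, F2}: walking distance 90 + fixed 85 = 175.
Compare {F1}: walking distance 156 + fixed 40 = 196.

135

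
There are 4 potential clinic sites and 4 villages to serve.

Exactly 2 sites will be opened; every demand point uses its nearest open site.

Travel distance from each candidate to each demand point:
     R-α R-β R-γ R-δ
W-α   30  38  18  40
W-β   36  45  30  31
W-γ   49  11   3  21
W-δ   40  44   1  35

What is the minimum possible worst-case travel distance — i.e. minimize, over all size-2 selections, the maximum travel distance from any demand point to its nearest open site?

30

Open {W-α, W-γ}.
  Farthest demand point is R-α at travel distance 30 (to W-α); all others are ≤ 30.
With {W-β, W-γ} the worst case is 36.
With {W-α, W-β} the worst case is 38.
No size-2 selection achieves below 30.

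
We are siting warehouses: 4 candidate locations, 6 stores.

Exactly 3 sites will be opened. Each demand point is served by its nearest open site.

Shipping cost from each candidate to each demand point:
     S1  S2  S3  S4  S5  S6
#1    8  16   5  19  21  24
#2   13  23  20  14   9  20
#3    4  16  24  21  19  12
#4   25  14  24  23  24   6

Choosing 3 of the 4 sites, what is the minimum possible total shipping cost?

Open {#1, #2, #4}.
  S1→#1 8, S2→#4 14, S3→#1 5, S4→#2 14, S5→#2 9, S6→#4 6  ⇒ total 56.
Compare {#1, #2, #3}: total 60.
Compare {#1, #3, #4}: total 67.
No size-3 selection does better; minimum is 56.

56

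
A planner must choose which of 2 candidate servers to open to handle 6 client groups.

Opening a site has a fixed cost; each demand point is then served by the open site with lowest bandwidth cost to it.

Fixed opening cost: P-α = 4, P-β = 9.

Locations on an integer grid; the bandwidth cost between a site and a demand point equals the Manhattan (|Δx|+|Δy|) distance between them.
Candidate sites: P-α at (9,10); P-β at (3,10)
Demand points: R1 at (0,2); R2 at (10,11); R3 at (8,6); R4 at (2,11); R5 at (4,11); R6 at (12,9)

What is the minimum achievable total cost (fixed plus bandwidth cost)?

39

Open {P-α, P-β}: assign each demand point to its cheapest open site.
  R1→P-β 11, R2→P-α 2, R3→P-α 5, R4→P-β 2, R5→P-β 2, R6→P-α 4
  bandwidth cost 26, fixed 13 → total 39.
Compare {P-α}: bandwidth cost 42 + fixed 4 = 46.
Compare {P-β}: bandwidth cost 42 + fixed 9 = 51.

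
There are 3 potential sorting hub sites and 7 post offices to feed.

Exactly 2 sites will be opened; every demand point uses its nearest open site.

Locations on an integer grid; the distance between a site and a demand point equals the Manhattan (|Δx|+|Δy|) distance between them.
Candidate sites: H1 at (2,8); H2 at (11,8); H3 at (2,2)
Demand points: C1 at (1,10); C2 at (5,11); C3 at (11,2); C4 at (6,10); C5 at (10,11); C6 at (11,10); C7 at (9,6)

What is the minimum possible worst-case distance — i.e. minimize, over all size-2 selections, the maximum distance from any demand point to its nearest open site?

Open {H1, H2}.
  Farthest demand point is C2 at distance 6 (to H1); all others are ≤ 6.
With {H2, H3} the worst case is 9.
With {H1, H3} the worst case is 11.
No size-2 selection achieves below 6.

6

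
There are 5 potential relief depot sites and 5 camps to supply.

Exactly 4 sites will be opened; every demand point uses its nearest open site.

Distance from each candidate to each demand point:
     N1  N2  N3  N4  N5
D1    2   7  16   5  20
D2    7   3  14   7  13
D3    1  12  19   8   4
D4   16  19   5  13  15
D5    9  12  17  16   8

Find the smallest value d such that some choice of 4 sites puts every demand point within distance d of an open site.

Open {D1, D2, D3, D4}.
  Farthest demand point is N3 at distance 5 (to D4); all others are ≤ 5.
With {D1, D3, D4, D5} the worst case is 7.
With {D2, D3, D4, D5} the worst case is 7.
No size-4 selection achieves below 5.

5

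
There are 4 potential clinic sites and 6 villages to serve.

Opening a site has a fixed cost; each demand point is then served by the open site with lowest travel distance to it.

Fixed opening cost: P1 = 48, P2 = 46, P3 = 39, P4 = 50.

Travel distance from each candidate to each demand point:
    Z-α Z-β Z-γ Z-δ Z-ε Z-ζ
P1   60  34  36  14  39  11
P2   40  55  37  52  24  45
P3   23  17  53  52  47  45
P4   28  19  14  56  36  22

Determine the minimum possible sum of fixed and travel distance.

220

Open {P1, P4}: assign each demand point to its cheapest open site.
  Z-α→P4 28, Z-β→P4 19, Z-γ→P4 14, Z-δ→P1 14, Z-ε→P4 36, Z-ζ→P1 11
  travel distance 122, fixed 98 → total 220.
Compare {P4}: travel distance 175 + fixed 50 = 225.
Compare {P1, P3}: travel distance 140 + fixed 87 = 227.
Compare {P1}: travel distance 194 + fixed 48 = 242.
All other subsets cost ≥ 225. Minimum total cost: 220.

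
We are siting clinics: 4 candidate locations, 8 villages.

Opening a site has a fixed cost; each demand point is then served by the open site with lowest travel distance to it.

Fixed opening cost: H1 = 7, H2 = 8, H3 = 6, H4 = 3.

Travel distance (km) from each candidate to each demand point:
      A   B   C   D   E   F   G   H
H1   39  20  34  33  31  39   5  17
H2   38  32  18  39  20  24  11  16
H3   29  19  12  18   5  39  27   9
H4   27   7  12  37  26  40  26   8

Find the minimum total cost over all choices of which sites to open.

129

Open {H2, H3, H4}: assign each demand point to its cheapest open site.
  A→H4 27, B→H4 7, C→H3 12, D→H3 18, E→H3 5, F→H2 24, G→H2 11, H→H4 8
  travel distance 112, fixed 17 → total 129.
Compare {H1, H2, H3, H4}: travel distance 106 + fixed 24 = 130.
Compare {H1, H3, H4}: travel distance 121 + fixed 16 = 137.
Compare {H2, H3}: travel distance 127 + fixed 14 = 141.
All other subsets cost ≥ 130. Minimum total cost: 129.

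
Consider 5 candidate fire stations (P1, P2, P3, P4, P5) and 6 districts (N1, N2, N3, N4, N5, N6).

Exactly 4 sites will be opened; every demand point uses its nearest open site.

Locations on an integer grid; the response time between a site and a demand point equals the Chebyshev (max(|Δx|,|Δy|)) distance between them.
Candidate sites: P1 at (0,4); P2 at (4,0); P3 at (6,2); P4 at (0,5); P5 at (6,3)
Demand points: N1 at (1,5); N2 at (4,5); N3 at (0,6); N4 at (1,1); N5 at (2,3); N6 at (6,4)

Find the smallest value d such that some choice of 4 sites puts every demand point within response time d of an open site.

Open {P1, P2, P3, P4}.
  Farthest demand point is N2 at response time 3 (to P3); all others are ≤ 3.
With {P1, P2, P3, P5} the worst case is 3.
With {P1, P2, P4, P5} the worst case is 3.
No size-4 selection achieves below 3.

3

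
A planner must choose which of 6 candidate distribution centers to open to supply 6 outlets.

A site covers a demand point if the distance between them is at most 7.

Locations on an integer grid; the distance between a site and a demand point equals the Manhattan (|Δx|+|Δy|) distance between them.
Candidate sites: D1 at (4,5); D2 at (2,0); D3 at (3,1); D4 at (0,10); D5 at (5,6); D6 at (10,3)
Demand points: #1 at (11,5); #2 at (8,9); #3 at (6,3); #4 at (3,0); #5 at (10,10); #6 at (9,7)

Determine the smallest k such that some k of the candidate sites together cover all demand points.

3

Coverage sets (demand points within 7 of each site):
  D1: {#1, #3, #4, #6}
  D2: {#3, #4}
  D3: {#3, #4}
  D4: {}
  D5: {#1, #2, #3, #6}
  D6: {#1, #3, #5, #6}
No 2 sites suffice: every size-2 union leaves at least one demand point uncovered.
But {D1, D5, D6} covers everything, so the minimum is 3.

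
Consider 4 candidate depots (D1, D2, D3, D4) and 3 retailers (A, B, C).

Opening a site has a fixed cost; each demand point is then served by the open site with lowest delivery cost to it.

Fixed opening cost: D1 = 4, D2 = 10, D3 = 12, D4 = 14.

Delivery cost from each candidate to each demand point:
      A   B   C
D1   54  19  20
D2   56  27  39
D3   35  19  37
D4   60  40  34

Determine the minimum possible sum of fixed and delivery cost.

Open {D1, D3}: assign each demand point to its cheapest open site.
  A→D3 35, B→D1 19, C→D1 20
  delivery cost 74, fixed 16 → total 90.
Compare {D1}: delivery cost 93 + fixed 4 = 97.
Compare {D1, D2, D3}: delivery cost 74 + fixed 26 = 100.
Compare {D3}: delivery cost 91 + fixed 12 = 103.
All other subsets cost ≥ 97. Minimum total cost: 90.

90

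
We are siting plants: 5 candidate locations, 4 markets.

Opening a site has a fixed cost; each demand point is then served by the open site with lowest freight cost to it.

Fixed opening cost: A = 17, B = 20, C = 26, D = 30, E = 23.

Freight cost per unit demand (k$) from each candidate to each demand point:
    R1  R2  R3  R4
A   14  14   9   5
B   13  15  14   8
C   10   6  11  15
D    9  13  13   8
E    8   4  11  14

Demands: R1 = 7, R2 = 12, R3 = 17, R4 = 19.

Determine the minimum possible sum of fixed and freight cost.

392

Open {A, E}: assign each demand point to its cheapest open site.
  R1→E 7×8=56, R2→E 12×4=48, R3→A 17×9=153, R4→A 19×5=95
  freight cost 352, fixed 40 → total 392.
Compare {A, B, E}: freight cost 352 + fixed 60 = 412.
Compare {A, C, E}: freight cost 352 + fixed 66 = 418.
Compare {A, D, E}: freight cost 352 + fixed 70 = 422.
All other subsets cost ≥ 412. Minimum total cost: 392.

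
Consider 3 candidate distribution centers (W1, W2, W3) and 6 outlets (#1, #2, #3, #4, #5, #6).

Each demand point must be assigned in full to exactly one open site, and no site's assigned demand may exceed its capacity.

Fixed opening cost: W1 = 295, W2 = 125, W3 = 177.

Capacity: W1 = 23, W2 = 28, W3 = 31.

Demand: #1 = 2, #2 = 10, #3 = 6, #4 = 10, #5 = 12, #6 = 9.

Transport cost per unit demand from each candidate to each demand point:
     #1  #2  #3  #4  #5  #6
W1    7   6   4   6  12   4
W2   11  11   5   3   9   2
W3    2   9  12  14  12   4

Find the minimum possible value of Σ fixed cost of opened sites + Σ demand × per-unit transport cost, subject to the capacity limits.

Open {W2, W3}; cheapest assignment that respects the capacities:
  W2 (cap 28, load 28): #3, #4, #5 — cost 6×5 + 10×3 + 12×9 = 168
  W3 (cap 31, load 21): #1, #2, #6 — cost 2×2 + 10×9 + 9×4 = 130
  Shipping 298, fixed 302 → total 600.
  Any other capacity-feasible assignment to {W2, W3} ships for at least 298.
Compare {W1, W2}: its best feasible assignment gives total 698.
Compare {W1, W3}: its best feasible assignment gives total 840.
Every other set of open sites that can feasibly serve all demand totals ≥ 698 even under its best assignment. Minimum: 600.

600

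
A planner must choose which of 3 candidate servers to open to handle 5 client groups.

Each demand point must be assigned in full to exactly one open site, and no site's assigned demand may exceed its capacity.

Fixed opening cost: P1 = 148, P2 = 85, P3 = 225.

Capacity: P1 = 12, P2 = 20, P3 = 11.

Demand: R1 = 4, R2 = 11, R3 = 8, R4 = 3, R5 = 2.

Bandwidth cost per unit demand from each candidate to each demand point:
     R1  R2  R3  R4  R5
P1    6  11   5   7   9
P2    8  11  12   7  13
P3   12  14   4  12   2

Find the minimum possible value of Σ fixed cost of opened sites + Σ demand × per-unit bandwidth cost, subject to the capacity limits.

Open {P1, P2}; cheapest assignment that respects the capacities:
  P1 (cap 12, load 12): R1, R3 — cost 4×6 + 8×5 = 64
  P2 (cap 20, load 16): R2, R4, R5 — cost 11×11 + 3×7 + 2×13 = 168
  Shipping 232, fixed 233 → total 465.
  Any other capacity-feasible assignment to {P1, P2} ships for at least 232.
Compare {P2, P3}: its best feasible assignment gives total 520.
Compare {P1, P2, P3}: its best feasible assignment gives total 660.
Every other set of open sites that can feasibly serve all demand totals ≥ 520 even under its best assignment. Minimum: 465.

465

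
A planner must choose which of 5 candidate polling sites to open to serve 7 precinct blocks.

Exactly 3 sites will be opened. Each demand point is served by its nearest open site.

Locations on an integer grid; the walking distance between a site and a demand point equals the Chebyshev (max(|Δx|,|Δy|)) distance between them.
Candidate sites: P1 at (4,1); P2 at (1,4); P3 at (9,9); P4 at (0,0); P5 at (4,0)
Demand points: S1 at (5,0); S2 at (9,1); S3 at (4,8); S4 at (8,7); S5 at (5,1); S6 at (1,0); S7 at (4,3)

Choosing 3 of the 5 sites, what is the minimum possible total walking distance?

Open {P1, P3, P4}.
  S1→P1 1, S2→P1 5, S3→P3 5, S4→P3 2, S5→P1 1, S6→P4 1, S7→P1 2  ⇒ total 17.
Compare {P1, P2, P3}: total 18.
Compare {P3, P4, P5}: total 18.
No size-3 selection does better; minimum is 17.

17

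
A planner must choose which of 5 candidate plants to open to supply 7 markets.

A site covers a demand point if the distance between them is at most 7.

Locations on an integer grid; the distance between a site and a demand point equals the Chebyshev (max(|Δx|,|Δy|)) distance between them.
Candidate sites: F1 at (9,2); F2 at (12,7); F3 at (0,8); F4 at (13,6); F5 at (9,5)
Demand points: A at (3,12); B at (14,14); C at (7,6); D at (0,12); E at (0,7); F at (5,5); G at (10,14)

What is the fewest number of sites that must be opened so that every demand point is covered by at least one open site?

2

Coverage sets (demand points within 7 of each site):
  F1: {C, F}
  F2: {B, C, F, G}
  F3: {A, C, D, E, F}
  F4: {C}
  F5: {A, C, F}
No single site covers all 7 demand points.
But {F2, F3} covers everything, so the minimum is 2.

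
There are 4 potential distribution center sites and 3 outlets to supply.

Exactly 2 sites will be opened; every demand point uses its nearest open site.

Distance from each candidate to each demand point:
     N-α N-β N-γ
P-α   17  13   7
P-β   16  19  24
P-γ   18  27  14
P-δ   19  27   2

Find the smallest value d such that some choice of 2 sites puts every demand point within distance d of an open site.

Open {P-α, P-β}.
  Farthest demand point is N-α at distance 16 (to P-β); all others are ≤ 16.
With {P-α, P-γ} the worst case is 17.
With {P-α, P-δ} the worst case is 17.
No size-2 selection achieves below 16.

16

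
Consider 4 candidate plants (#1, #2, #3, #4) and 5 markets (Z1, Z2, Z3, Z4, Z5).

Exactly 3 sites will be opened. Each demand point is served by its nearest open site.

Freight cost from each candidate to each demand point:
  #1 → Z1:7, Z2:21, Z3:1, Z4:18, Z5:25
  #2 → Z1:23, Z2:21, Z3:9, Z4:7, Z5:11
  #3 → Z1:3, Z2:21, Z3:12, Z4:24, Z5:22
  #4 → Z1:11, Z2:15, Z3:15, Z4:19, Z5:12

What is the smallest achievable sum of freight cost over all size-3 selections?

41

Open {#1, #2, #4}.
  Z1→#1 7, Z2→#4 15, Z3→#1 1, Z4→#2 7, Z5→#2 11  ⇒ total 41.
Compare {#1, #2, #3}: total 43.
Compare {#2, #3, #4}: total 45.
No size-3 selection does better; minimum is 41.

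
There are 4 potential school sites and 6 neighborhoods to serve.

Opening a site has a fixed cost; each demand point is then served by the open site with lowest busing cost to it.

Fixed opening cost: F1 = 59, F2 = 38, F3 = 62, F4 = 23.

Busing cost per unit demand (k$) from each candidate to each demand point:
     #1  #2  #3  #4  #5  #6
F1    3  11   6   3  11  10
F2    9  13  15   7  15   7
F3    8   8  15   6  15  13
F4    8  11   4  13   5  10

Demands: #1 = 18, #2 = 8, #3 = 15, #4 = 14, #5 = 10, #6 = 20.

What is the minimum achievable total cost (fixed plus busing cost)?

Open {F1, F2, F4}: assign each demand point to its cheapest open site.
  #1→F1 18×3=54, #2→F1 8×11=88, #3→F4 15×4=60, #4→F1 14×3=42, #5→F4 10×5=50, #6→F2 20×7=140
  busing cost 434, fixed 120 → total 554.
Compare {F1, F4}: busing cost 494 + fixed 82 = 576.
Compare {F1, F2, F3, F4}: busing cost 410 + fixed 182 = 592.
Compare {F1, F3, F4}: busing cost 470 + fixed 144 = 614.
All other subsets cost ≥ 576. Minimum total cost: 554.

554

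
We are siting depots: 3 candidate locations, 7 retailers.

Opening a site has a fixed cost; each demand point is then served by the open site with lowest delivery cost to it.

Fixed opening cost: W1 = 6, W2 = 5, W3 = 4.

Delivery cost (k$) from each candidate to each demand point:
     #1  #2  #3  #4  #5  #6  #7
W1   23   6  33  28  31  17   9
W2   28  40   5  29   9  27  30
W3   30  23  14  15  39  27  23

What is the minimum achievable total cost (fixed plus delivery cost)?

99

Open {W1, W2, W3}: assign each demand point to its cheapest open site.
  #1→W1 23, #2→W1 6, #3→W2 5, #4→W3 15, #5→W2 9, #6→W1 17, #7→W1 9
  delivery cost 84, fixed 15 → total 99.
Compare {W1, W2}: delivery cost 97 + fixed 11 = 108.
Compare {W1, W3}: delivery cost 115 + fixed 10 = 125.
Compare {W2, W3}: delivery cost 130 + fixed 9 = 139.
All other subsets cost ≥ 108. Minimum total cost: 99.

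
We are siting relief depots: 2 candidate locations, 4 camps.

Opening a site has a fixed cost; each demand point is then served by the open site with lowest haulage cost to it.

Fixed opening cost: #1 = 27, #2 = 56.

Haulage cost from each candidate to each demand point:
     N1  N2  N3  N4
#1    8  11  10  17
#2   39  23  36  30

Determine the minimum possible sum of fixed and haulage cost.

Open {#1}: assign each demand point to its cheapest open site.
  N1→#1 8, N2→#1 11, N3→#1 10, N4→#1 17
  haulage cost 46, fixed 27 → total 73.
Compare {#1, #2}: haulage cost 46 + fixed 83 = 129.
Compare {#2}: haulage cost 128 + fixed 56 = 184.

73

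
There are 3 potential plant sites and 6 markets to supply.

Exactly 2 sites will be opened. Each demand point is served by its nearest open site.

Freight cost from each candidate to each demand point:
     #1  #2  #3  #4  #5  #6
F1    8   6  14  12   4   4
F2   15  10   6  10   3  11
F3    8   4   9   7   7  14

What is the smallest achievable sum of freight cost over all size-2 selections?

36

Open {F1, F3}.
  #1→F1 8, #2→F3 4, #3→F3 9, #4→F3 7, #5→F1 4, #6→F1 4  ⇒ total 36.
Compare {F1, F2}: total 37.
Compare {F2, F3}: total 39.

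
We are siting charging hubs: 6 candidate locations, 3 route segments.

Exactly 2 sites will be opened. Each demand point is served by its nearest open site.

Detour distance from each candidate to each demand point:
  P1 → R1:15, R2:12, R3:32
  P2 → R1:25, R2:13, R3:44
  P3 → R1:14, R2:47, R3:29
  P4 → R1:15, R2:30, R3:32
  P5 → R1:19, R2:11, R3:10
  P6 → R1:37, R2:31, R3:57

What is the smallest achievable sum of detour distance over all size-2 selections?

35

Open {P3, P5}.
  R1→P3 14, R2→P5 11, R3→P5 10  ⇒ total 35.
Compare {P1, P5}: total 36.
Compare {P4, P5}: total 36.
No size-2 selection does better; minimum is 35.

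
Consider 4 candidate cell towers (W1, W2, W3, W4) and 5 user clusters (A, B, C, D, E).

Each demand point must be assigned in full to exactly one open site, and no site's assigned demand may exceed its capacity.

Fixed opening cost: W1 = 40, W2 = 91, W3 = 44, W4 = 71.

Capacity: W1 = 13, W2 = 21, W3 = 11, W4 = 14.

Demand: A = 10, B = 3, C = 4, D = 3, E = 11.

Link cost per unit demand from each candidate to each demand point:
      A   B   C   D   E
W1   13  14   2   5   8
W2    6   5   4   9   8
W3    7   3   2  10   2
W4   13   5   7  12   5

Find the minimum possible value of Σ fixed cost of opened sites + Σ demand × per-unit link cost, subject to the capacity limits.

Open {W2, W3}; cheapest assignment that respects the capacities:
  W2 (cap 21, load 20): A, B, C, D — cost 10×6 + 3×5 + 4×4 + 3×9 = 118
  W3 (cap 11, load 11): E — cost 11×2 = 22
  Shipping 140, fixed 135 → total 275.
  Any other capacity-feasible assignment to {W2, W3} ships for at least 140.
Compare {W1, W2, W3}: its best feasible assignment gives total 295.
Compare {W1, W3, W4}: its best feasible assignment gives total 318.
Every other set of open sites that can feasibly serve all demand totals ≥ 295 even under its best assignment. Minimum: 275.

275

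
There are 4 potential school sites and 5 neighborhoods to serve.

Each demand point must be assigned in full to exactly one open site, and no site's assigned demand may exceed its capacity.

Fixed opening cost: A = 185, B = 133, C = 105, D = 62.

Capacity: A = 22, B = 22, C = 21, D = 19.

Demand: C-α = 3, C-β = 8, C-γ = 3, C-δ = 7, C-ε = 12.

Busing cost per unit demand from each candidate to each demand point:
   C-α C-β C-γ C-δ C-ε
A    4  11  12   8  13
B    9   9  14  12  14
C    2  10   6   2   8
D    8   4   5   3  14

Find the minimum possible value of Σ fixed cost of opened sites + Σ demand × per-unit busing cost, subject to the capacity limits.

337

Open {C, D}; cheapest assignment that respects the capacities:
  C (cap 21, load 15): C-α, C-ε — cost 3×2 + 12×8 = 102
  D (cap 19, load 18): C-β, C-γ, C-δ — cost 8×4 + 3×5 + 7×3 = 68
  Shipping 170, fixed 167 → total 337.
  Any other capacity-feasible assignment to {C, D} ships for at least 170.
Compare {B, D}: its best feasible assignment gives total 458.
Compare {B, C, D}: its best feasible assignment gives total 470.
Every other set of open sites that can feasibly serve all demand totals ≥ 458 even under its best assignment. Minimum: 337.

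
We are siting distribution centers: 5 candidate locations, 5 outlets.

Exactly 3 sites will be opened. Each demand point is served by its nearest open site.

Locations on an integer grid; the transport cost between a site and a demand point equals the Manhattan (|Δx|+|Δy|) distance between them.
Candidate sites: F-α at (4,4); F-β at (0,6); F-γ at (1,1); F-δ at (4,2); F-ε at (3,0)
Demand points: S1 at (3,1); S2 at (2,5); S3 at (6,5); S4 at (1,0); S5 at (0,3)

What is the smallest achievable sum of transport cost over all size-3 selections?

11

Open {F-α, F-γ, F-ε}.
  S1→F-ε 1, S2→F-α 3, S3→F-α 3, S4→F-γ 1, S5→F-γ 3  ⇒ total 11.
Compare {F-α, F-β, F-γ}: total 12.
Compare {F-α, F-β, F-ε}: total 12.
No size-3 selection does better; minimum is 11.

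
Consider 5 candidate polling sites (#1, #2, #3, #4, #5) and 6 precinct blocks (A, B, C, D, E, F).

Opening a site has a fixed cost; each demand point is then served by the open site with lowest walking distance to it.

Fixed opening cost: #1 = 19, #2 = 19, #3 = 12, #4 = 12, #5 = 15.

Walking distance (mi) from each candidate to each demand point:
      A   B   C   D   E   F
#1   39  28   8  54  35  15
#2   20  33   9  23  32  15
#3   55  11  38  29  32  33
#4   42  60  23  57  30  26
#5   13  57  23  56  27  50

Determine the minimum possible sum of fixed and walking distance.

Open {#2, #3}: assign each demand point to its cheapest open site.
  A→#2 20, B→#3 11, C→#2 9, D→#2 23, E→#2 32, F→#2 15
  walking distance 110, fixed 31 → total 141.
Compare {#2, #3, #5}: walking distance 98 + fixed 46 = 144.
Compare {#1, #3, #5}: walking distance 103 + fixed 46 = 149.
Compare {#2}: walking distance 132 + fixed 19 = 151.
All other subsets cost ≥ 144. Minimum total cost: 141.

141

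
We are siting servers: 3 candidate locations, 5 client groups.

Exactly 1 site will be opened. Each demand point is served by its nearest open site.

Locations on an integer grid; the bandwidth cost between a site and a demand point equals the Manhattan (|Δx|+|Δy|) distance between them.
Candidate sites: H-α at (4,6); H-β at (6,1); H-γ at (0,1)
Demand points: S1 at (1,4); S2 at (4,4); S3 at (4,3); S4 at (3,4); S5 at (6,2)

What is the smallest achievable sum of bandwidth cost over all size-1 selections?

19

Open {H-α}.
  S1→H-α 5, S2→H-α 2, S3→H-α 3, S4→H-α 3, S5→H-α 6  ⇒ total 19.
Compare {H-β}: total 24.
Compare {H-γ}: total 30.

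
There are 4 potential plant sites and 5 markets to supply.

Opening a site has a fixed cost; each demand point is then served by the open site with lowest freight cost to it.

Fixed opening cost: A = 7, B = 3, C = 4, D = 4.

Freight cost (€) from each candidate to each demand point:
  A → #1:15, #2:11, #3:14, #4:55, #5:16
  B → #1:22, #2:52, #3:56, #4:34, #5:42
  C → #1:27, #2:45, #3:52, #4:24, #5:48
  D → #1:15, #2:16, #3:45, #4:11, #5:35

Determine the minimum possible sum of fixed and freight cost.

Open {A, D}: assign each demand point to its cheapest open site.
  #1→A 15, #2→A 11, #3→A 14, #4→D 11, #5→A 16
  freight cost 67, fixed 11 → total 78.
Compare {A, B, D}: freight cost 67 + fixed 14 = 81.
Compare {A, C, D}: freight cost 67 + fixed 15 = 82.
Compare {A, B, C, D}: freight cost 67 + fixed 18 = 85.
All other subsets cost ≥ 81. Minimum total cost: 78.

78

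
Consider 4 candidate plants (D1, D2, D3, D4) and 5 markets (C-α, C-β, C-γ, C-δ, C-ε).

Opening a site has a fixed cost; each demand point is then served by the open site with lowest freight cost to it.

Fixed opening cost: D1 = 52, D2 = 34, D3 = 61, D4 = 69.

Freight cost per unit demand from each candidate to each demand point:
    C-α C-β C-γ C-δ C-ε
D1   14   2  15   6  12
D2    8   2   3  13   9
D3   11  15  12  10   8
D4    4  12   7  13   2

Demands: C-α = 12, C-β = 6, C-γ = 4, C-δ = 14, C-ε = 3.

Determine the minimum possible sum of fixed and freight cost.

299

Open {D1, D4}: assign each demand point to its cheapest open site.
  C-α→D4 12×4=48, C-β→D1 6×2=12, C-γ→D4 4×7=28, C-δ→D1 14×6=84, C-ε→D4 3×2=6
  freight cost 178, fixed 121 → total 299.
Compare {D1, D2}: freight cost 231 + fixed 86 = 317.
Compare {D1, D2, D4}: freight cost 162 + fixed 155 = 317.
Compare {D1, D3, D4}: freight cost 178 + fixed 182 = 360.
All other subsets cost ≥ 317. Minimum total cost: 299.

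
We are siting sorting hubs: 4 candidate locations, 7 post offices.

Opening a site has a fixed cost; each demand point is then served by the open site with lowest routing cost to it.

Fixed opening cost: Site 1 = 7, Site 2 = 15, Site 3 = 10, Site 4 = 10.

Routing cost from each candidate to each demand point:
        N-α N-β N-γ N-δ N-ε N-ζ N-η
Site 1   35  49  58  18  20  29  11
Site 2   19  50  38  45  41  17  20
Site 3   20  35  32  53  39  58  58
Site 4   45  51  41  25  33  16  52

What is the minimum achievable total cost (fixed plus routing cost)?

Open {Site 1, Site 3, Site 4}: assign each demand point to its cheapest open site.
  N-α→Site 3 20, N-β→Site 3 35, N-γ→Site 3 32, N-δ→Site 1 18, N-ε→Site 1 20, N-ζ→Site 4 16, N-η→Site 1 11
  routing cost 152, fixed 27 → total 179.
Compare {Site 1, Site 3}: routing cost 165 + fixed 17 = 182.
Compare {Site 1, Site 2, Site 3}: routing cost 152 + fixed 32 = 184.
Compare {Site 1, Site 2, Site 3, Site 4}: routing cost 151 + fixed 42 = 193.
All other subsets cost ≥ 182. Minimum total cost: 179.

179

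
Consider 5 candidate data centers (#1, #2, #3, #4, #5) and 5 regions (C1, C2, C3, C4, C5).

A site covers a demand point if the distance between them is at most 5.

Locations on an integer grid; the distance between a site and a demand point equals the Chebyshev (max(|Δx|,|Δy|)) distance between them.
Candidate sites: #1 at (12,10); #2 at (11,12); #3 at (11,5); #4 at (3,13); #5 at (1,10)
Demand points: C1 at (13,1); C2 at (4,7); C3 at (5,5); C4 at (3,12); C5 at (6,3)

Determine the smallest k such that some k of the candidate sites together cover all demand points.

2

Coverage sets (demand points within 5 of each site):
  #1: {}
  #2: {}
  #3: {C1, C5}
  #4: {C4}
  #5: {C2, C3, C4}
No single site covers all 5 demand points.
But {#3, #5} covers everything, so the minimum is 2.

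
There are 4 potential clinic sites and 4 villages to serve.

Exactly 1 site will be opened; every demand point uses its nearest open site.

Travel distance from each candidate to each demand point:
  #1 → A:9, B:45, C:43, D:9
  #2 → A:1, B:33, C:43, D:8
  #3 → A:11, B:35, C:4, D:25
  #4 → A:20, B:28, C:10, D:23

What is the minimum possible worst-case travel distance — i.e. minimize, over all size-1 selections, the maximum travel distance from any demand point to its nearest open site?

28

Open {#4}.
  Farthest demand point is B at travel distance 28 (to #4); all others are ≤ 28.
With {#3} the worst case is 35.
With {#2} the worst case is 43.
No size-1 selection achieves below 28.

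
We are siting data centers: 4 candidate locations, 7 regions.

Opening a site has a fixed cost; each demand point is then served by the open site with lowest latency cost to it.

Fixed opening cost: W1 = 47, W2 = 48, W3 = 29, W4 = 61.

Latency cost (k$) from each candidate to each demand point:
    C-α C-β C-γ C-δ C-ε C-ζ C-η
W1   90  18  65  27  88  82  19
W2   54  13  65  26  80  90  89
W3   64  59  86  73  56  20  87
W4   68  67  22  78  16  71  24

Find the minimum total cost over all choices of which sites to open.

313

Open {W2, W3, W4}: assign each demand point to its cheapest open site.
  C-α→W2 54, C-β→W2 13, C-γ→W4 22, C-δ→W2 26, C-ε→W4 16, C-ζ→W3 20, C-η→W4 24
  latency cost 175, fixed 138 → total 313.
Compare {W1, W3, W4}: latency cost 186 + fixed 137 = 323.
Compare {W2, W4}: latency cost 226 + fixed 109 = 335.
Compare {W1, W3}: latency cost 269 + fixed 76 = 345.
All other subsets cost ≥ 323. Minimum total cost: 313.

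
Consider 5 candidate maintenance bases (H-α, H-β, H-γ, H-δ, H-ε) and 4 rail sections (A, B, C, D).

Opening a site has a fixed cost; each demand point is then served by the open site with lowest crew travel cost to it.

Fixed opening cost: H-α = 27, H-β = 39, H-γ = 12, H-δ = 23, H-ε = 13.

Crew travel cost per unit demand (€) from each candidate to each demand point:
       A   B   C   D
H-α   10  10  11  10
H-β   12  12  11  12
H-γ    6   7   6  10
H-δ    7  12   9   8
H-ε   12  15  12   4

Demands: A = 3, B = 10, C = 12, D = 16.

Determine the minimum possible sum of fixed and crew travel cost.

Open {H-γ, H-ε}: assign each demand point to its cheapest open site.
  A→H-γ 3×6=18, B→H-γ 10×7=70, C→H-γ 12×6=72, D→H-ε 16×4=64
  crew travel cost 224, fixed 25 → total 249.
Compare {H-γ, H-δ, H-ε}: crew travel cost 224 + fixed 48 = 272.
Compare {H-α, H-γ, H-ε}: crew travel cost 224 + fixed 52 = 276.
Compare {H-β, H-γ, H-ε}: crew travel cost 224 + fixed 64 = 288.
All other subsets cost ≥ 272. Minimum total cost: 249.

249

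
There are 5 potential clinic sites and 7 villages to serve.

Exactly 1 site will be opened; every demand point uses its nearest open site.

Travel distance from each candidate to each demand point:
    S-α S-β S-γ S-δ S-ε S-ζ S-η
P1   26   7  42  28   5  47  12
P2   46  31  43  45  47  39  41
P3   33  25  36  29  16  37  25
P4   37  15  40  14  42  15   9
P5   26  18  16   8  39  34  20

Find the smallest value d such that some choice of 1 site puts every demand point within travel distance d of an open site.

Open {P3}.
  Farthest demand point is S-ζ at travel distance 37 (to P3); all others are ≤ 37.
With {P5} the worst case is 39.
With {P4} the worst case is 42.
No size-1 selection achieves below 37.

37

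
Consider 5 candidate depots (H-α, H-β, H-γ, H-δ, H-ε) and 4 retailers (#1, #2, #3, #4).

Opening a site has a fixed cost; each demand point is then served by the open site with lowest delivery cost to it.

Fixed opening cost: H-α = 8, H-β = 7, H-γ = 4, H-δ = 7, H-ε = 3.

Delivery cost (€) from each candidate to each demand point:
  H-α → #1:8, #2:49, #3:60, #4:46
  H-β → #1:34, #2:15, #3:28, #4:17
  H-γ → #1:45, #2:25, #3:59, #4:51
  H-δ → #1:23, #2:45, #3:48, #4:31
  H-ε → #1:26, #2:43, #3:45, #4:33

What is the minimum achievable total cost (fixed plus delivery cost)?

83

Open {H-α, H-β}: assign each demand point to its cheapest open site.
  #1→H-α 8, #2→H-β 15, #3→H-β 28, #4→H-β 17
  delivery cost 68, fixed 15 → total 83.
Compare {H-α, H-β, H-ε}: delivery cost 68 + fixed 18 = 86.
Compare {H-α, H-β, H-γ}: delivery cost 68 + fixed 19 = 87.
Compare {H-α, H-β, H-δ}: delivery cost 68 + fixed 22 = 90.
All other subsets cost ≥ 86. Minimum total cost: 83.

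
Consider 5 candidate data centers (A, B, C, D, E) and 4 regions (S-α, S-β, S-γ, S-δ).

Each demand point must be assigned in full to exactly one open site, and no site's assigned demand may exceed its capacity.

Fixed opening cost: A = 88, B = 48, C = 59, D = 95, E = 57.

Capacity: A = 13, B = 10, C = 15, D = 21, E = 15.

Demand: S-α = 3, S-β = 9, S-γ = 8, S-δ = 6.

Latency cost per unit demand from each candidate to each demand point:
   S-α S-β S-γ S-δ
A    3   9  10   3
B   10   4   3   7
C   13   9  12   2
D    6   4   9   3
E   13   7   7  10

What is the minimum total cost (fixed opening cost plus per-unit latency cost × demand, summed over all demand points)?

Open {B, D}; cheapest assignment that respects the capacities:
  B (cap 10, load 8): S-γ — cost 8×3 = 24
  D (cap 21, load 18): S-α, S-β, S-δ — cost 3×6 + 9×4 + 6×3 = 72
  Shipping 96, fixed 143 → total 239.
  Any other capacity-feasible assignment to {B, D} ships for at least 96.
Compare {D, E}: its best feasible assignment gives total 280.
Compare {C, D}: its best feasible assignment gives total 292.
Every other set of open sites that can feasibly serve all demand totals ≥ 280 even under its best assignment. Minimum: 239.

239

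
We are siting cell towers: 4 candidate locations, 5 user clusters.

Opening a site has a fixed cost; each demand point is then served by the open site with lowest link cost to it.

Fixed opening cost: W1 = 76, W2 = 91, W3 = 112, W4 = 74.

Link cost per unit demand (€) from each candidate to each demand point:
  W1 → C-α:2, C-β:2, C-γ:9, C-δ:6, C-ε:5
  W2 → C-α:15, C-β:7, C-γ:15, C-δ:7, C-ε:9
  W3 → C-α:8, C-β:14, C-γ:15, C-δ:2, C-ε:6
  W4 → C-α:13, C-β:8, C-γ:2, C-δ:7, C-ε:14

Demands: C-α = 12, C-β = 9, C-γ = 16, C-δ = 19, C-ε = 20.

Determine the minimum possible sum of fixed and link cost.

438

Open {W1, W4}: assign each demand point to its cheapest open site.
  C-α→W1 12×2=24, C-β→W1 9×2=18, C-γ→W4 16×2=32, C-δ→W1 19×6=114, C-ε→W1 20×5=100
  link cost 288, fixed 150 → total 438.
Compare {W1, W3, W4}: link cost 212 + fixed 262 = 474.
Compare {W1}: link cost 400 + fixed 76 = 476.
Compare {W1, W3}: link cost 324 + fixed 188 = 512.
All other subsets cost ≥ 474. Minimum total cost: 438.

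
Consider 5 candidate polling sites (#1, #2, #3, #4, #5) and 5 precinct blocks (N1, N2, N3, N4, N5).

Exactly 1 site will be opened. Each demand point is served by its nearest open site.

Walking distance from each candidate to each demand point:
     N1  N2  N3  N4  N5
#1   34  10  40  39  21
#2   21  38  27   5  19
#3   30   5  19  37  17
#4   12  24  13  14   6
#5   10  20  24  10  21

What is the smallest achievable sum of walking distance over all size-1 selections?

69

Open {#4}.
  N1→#4 12, N2→#4 24, N3→#4 13, N4→#4 14, N5→#4 6  ⇒ total 69.
Compare {#5}: total 85.
Compare {#3}: total 108.
No size-1 selection does better; minimum is 69.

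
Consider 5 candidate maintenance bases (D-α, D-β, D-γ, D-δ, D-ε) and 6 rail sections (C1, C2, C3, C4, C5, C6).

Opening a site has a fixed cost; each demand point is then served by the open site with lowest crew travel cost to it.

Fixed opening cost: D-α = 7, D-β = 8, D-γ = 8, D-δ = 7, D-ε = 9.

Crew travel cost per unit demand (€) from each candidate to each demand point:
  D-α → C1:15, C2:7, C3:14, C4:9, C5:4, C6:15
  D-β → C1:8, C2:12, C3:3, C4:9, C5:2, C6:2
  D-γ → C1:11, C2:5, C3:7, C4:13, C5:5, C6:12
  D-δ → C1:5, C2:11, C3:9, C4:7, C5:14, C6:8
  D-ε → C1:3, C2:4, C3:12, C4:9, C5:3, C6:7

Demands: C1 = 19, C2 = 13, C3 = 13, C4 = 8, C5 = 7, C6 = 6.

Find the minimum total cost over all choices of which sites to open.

254

Open {D-β, D-δ, D-ε}: assign each demand point to its cheapest open site.
  C1→D-ε 19×3=57, C2→D-ε 13×4=52, C3→D-β 13×3=39, C4→D-δ 8×7=56, C5→D-β 7×2=14, C6→D-β 6×2=12
  crew travel cost 230, fixed 24 → total 254.
Compare {D-α, D-β, D-δ, D-ε}: crew travel cost 230 + fixed 31 = 261.
Compare {D-β, D-γ, D-δ, D-ε}: crew travel cost 230 + fixed 32 = 262.
Compare {D-β, D-ε}: crew travel cost 246 + fixed 17 = 263.
All other subsets cost ≥ 261. Minimum total cost: 254.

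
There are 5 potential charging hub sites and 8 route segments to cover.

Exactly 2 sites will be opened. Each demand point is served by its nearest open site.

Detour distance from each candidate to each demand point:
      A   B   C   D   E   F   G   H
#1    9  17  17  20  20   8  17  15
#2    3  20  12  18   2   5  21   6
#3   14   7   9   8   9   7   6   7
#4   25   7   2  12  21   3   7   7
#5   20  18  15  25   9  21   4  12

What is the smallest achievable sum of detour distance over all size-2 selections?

42

Open {#2, #4}.
  A→#2 3, B→#4 7, C→#4 2, D→#4 12, E→#2 2, F→#4 3, G→#4 7, H→#2 6  ⇒ total 42.
Compare {#2, #3}: total 46.
Compare {#3, #4}: total 56.
No size-2 selection does better; minimum is 42.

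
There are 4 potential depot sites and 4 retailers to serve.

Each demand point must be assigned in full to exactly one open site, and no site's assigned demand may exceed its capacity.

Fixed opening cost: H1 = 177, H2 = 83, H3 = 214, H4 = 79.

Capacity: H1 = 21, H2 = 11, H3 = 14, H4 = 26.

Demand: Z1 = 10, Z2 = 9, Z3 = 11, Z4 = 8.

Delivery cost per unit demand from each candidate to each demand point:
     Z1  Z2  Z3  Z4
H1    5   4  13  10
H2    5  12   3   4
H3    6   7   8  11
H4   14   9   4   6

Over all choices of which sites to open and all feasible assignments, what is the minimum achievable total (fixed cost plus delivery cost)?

Open {H1, H4}; cheapest assignment that respects the capacities:
  H1 (cap 21, load 19): Z1, Z2 — cost 10×5 + 9×4 = 86
  H4 (cap 26, load 19): Z3, Z4 — cost 11×4 + 8×6 = 92
  Shipping 178, fixed 256 → total 434.
  Any other capacity-feasible assignment to {H1, H4} ships for at least 178.
Compare {H1, H2, H4}: its best feasible assignment gives total 501.
Compare {H2, H3, H4}: its best feasible assignment gives total 581.
Every other set of open sites that can feasibly serve all demand totals ≥ 501 even under its best assignment. Minimum: 434.

434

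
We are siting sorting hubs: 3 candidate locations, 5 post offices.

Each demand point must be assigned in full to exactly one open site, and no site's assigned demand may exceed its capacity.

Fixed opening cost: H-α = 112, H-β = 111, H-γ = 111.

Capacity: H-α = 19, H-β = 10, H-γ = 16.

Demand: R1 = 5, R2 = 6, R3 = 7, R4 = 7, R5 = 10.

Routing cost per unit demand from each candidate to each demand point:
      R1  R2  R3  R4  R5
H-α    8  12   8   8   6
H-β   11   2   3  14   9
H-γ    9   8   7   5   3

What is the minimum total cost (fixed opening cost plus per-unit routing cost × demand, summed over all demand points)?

453

Open {H-α, H-γ}; cheapest assignment that respects the capacities:
  H-α (cap 19, load 19): R1, R3, R4 — cost 5×8 + 7×8 + 7×8 = 152
  H-γ (cap 16, load 16): R2, R5 — cost 6×8 + 10×3 = 78
  Shipping 230, fixed 223 → total 453.
  Any other capacity-feasible assignment to {H-α, H-γ} ships for at least 230.
Compare {H-α, H-β, H-γ}: its best feasible assignment gives total 528.
Every other set of open sites that can feasibly serve all demand totals ≥ 528 even under its best assignment. Minimum: 453.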